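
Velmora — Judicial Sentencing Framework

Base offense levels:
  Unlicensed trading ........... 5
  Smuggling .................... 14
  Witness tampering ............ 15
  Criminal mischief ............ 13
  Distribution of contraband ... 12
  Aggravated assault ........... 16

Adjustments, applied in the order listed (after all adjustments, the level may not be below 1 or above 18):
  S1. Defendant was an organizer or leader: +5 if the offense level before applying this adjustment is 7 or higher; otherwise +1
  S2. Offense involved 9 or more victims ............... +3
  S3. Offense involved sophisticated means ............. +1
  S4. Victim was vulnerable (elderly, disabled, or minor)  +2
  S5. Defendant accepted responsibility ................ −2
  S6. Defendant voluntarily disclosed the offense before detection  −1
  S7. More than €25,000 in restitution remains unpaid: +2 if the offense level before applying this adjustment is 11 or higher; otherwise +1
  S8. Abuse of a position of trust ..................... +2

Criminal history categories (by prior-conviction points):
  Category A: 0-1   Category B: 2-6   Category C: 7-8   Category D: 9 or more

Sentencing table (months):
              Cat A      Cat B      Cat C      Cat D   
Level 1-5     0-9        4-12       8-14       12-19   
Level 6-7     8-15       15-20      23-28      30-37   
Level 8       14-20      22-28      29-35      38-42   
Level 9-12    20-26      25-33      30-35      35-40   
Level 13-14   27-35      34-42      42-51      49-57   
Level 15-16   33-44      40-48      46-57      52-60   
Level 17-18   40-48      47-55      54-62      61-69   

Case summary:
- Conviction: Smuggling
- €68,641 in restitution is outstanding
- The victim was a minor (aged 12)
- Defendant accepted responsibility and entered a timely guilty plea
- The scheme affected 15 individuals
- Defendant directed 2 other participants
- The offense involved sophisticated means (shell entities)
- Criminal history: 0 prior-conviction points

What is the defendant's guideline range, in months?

Base offense level for smuggling: 14.
S1 applies (level before this adjustment is 14 ≥ 7, so +5): 14 + 5 = 19.
S2 applies: 19 + 3 = 22.
S3 applies: 22 + 1 = 23.
S4 applies: 23 + 2 = 25.
S5 applies: 25 − 2 = 23.
S6 does not apply.
S7 applies (level before this adjustment is 23 ≥ 11, so +2): 23 + 2 = 25.
Level 25 exceeds the maximum of 18; capped at 18.
Final offense level: 18.
Criminal history: 0 prior points → Category A (0-1).
Level 18 falls in the 17-18 band.
Grid: Level 17-18 × Category A = 40-48 months.

40-48 months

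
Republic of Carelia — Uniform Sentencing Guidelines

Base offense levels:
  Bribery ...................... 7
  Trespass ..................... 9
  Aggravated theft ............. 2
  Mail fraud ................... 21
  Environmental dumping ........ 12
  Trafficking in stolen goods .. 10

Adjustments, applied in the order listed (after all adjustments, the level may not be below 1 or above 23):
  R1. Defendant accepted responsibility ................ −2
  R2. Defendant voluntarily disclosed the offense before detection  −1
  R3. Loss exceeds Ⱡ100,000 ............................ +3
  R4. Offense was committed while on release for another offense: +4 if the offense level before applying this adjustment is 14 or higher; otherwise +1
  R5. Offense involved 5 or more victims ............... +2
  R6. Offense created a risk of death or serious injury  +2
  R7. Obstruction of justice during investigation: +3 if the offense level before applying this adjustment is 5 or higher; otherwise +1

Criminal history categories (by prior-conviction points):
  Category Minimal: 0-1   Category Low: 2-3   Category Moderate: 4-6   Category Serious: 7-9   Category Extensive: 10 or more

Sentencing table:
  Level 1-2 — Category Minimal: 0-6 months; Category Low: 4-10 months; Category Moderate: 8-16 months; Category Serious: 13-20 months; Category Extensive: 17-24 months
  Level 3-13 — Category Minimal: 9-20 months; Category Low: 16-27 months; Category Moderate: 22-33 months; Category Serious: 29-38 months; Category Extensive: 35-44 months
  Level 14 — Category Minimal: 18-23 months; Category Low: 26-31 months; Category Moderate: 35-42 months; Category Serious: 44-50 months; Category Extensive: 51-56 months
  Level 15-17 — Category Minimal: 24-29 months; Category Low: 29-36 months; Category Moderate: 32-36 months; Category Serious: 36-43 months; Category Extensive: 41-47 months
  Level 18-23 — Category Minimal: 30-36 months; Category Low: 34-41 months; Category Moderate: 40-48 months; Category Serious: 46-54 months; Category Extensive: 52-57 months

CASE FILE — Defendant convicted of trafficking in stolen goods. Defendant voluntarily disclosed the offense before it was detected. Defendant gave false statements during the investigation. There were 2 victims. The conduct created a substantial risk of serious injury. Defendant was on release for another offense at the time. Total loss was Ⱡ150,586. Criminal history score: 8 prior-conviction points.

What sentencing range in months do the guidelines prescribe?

Base offense level for trafficking in stolen goods: 10.
R1 does not apply.
R2 applies: 10 − 1 = 9.
R3 applies: 9 + 3 = 12.
R4 applies (level before this adjustment is 12 < 14, so +1): 12 + 1 = 13.
R6 applies: 13 + 2 = 15.
R7 applies (level before this adjustment is 15 ≥ 5, so +3): 15 + 3 = 18.
Final offense level: 18.
Criminal history: 8 prior points → Category Serious (7-9).
Level 18 falls in the 18-23 band.
Grid: Level 18-23 × Category Serious = 46-54 months.

46-54 months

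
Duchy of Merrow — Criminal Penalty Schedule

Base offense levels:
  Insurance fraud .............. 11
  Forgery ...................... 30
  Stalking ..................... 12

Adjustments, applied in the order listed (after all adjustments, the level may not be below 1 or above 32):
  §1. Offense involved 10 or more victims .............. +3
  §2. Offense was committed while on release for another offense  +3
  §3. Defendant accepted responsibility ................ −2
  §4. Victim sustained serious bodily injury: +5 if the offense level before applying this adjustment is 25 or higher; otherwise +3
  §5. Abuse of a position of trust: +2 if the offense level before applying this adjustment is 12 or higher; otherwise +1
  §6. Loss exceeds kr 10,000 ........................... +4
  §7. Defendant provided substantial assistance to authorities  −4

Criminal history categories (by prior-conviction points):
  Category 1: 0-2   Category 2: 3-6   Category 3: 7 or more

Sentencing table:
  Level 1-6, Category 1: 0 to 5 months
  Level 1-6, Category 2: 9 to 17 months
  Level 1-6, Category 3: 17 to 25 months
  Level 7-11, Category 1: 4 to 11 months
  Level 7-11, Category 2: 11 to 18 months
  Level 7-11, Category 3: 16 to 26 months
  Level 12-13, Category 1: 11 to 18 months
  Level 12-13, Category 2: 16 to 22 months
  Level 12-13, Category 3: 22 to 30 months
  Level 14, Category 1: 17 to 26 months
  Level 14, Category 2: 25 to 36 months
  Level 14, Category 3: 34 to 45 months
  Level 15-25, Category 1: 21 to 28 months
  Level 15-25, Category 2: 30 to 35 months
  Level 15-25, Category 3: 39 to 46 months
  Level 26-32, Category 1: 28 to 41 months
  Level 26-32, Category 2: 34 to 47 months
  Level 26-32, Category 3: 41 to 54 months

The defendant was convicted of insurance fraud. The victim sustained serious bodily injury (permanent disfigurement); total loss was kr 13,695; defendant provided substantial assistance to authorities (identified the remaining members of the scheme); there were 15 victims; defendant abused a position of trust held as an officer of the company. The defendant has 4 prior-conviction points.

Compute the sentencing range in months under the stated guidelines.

30-35 months

Base offense level for insurance fraud: 11.
§1 applies: 11 + 3 = 14.
§2 does not apply.
§4 applies (level before this adjustment is 14 < 25, so +3): 14 + 3 = 17.
§5 applies (level before this adjustment is 17 ≥ 12, so +2): 17 + 2 = 19.
§6 applies: 19 + 4 = 23.
§7 applies: 23 − 4 = 19.
Final offense level: 19.
Criminal history: 4 prior points → Category 2 (3-6).
Level 19 falls in the 15-25 band.
Grid: Level 15-25 × Category 2 = 30-35 months.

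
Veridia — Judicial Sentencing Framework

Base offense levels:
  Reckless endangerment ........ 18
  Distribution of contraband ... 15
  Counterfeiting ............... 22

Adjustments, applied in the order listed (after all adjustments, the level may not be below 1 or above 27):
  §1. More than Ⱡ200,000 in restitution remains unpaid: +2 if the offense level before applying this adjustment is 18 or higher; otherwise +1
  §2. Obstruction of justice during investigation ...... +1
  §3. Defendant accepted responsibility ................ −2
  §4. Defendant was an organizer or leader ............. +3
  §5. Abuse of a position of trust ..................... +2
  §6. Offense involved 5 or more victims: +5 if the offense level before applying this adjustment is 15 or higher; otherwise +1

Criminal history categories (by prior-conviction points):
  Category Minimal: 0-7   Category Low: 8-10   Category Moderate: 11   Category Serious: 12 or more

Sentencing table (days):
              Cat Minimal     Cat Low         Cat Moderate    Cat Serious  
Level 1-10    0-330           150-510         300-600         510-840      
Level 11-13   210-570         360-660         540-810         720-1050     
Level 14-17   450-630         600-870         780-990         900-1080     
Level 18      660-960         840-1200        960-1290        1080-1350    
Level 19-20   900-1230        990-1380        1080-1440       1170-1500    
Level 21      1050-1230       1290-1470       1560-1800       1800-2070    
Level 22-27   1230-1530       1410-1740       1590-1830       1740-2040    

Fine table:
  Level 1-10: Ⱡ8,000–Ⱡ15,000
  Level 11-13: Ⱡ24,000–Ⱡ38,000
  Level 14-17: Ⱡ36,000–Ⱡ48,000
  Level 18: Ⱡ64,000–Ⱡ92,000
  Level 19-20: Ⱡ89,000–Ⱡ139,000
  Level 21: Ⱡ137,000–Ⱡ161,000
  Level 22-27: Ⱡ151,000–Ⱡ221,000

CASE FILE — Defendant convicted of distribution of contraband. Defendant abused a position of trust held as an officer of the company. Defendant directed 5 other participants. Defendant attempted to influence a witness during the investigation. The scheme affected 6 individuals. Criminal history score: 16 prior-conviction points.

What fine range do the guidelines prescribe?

Base offense level for distribution of contraband: 15.
§1 does not apply.
§2 applies: 15 + 1 = 16.
§4 applies: 16 + 3 = 19.
§5 applies: 19 + 2 = 21.
§6 applies (level before this adjustment is 21 ≥ 15, so +5): 21 + 5 = 26.
Final offense level: 26.
Level 26 falls in the 22-27 band.
Fine table: Level 22-27 → Ⱡ151,000–Ⱡ221,000.

Ⱡ151,000–Ⱡ221,000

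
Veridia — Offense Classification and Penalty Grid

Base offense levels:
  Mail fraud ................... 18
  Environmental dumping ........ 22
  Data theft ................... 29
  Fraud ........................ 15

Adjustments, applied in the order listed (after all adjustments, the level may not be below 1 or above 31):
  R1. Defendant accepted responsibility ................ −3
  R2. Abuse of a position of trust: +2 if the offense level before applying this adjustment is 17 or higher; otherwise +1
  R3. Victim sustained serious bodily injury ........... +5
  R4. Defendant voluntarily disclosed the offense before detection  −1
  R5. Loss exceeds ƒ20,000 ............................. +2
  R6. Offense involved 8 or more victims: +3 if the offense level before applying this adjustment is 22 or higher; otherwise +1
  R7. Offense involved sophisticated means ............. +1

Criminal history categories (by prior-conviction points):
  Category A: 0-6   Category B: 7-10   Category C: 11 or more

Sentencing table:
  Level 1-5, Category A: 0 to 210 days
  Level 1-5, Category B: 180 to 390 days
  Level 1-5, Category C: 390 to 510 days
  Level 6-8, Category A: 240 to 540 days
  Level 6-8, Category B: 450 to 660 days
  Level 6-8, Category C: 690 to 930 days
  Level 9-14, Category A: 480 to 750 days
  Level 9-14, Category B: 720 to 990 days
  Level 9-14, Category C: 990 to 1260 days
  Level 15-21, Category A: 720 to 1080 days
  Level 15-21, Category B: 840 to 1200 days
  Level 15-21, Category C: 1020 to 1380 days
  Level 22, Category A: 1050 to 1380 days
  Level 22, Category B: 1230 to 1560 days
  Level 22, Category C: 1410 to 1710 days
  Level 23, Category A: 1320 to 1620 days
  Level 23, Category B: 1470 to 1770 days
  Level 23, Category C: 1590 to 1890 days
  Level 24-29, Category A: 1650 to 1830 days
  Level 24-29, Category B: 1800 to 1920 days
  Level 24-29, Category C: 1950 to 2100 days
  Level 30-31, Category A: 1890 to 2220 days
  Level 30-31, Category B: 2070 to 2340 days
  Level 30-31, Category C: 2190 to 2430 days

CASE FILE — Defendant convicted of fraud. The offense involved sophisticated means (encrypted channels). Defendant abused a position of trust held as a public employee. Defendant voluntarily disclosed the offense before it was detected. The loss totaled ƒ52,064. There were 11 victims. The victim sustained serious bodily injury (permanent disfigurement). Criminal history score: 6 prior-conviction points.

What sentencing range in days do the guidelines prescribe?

1650-1830 days

Base offense level for fraud: 15.
R1 does not apply.
R2 applies (level before this adjustment is 15 < 17, so +1): 15 + 1 = 16.
R3 applies: 16 + 5 = 21.
R4 applies: 21 − 1 = 20.
R5 applies: 20 + 2 = 22.
R6 applies (level before this adjustment is 22 ≥ 22, so +3): 22 + 3 = 25.
R7 applies: 25 + 1 = 26.
Final offense level: 26.
Criminal history: 6 prior points → Category A (0-6).
Level 26 falls in the 24-29 band.
Grid: Level 24-29 × Category A = 1650-1830 days.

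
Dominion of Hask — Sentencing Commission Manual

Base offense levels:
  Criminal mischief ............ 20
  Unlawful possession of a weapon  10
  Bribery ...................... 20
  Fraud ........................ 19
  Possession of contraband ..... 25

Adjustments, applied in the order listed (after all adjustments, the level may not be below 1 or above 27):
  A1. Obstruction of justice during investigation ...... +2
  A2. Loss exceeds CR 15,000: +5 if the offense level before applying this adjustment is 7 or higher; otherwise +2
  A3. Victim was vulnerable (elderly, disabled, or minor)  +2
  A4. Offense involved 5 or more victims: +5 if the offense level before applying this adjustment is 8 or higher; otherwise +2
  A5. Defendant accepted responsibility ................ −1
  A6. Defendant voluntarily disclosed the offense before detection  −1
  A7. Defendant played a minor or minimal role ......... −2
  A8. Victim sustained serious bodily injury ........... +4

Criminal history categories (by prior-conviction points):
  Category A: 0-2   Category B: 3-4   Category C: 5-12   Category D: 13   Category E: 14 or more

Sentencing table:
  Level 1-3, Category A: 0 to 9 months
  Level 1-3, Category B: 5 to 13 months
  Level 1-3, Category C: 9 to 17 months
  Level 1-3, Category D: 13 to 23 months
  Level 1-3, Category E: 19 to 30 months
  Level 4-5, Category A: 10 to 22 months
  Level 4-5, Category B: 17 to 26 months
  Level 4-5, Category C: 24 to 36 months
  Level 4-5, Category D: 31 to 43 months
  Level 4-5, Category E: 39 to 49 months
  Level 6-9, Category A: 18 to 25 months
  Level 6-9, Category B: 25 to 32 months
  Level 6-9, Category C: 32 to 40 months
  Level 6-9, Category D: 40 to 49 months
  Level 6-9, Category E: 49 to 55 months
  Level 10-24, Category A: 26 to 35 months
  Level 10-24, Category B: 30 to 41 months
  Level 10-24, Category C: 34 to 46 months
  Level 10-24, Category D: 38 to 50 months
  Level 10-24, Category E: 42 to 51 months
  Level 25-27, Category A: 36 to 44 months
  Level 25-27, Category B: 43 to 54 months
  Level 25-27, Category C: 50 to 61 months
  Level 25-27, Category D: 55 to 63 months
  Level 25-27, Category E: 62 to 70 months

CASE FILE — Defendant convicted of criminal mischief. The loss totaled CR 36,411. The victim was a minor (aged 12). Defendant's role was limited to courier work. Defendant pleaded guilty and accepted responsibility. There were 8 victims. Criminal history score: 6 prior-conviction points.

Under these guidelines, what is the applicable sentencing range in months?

Base offense level for criminal mischief: 20.
A1 does not apply.
A2 applies (level before this adjustment is 20 ≥ 7, so +5): 20 + 5 = 25.
A3 applies: 25 + 2 = 27.
A4 applies (level before this adjustment is 27 ≥ 8, so +5): 27 + 5 = 32.
A5 applies: 32 − 1 = 31.
A7 applies: 31 − 2 = 29.
Level 29 exceeds the maximum of 27; capped at 27.
Final offense level: 27.
Criminal history: 6 prior points → Category C (5-12).
Level 27 falls in the 25-27 band.
Grid: Level 25-27 × Category C = 50-61 months.

50-61 months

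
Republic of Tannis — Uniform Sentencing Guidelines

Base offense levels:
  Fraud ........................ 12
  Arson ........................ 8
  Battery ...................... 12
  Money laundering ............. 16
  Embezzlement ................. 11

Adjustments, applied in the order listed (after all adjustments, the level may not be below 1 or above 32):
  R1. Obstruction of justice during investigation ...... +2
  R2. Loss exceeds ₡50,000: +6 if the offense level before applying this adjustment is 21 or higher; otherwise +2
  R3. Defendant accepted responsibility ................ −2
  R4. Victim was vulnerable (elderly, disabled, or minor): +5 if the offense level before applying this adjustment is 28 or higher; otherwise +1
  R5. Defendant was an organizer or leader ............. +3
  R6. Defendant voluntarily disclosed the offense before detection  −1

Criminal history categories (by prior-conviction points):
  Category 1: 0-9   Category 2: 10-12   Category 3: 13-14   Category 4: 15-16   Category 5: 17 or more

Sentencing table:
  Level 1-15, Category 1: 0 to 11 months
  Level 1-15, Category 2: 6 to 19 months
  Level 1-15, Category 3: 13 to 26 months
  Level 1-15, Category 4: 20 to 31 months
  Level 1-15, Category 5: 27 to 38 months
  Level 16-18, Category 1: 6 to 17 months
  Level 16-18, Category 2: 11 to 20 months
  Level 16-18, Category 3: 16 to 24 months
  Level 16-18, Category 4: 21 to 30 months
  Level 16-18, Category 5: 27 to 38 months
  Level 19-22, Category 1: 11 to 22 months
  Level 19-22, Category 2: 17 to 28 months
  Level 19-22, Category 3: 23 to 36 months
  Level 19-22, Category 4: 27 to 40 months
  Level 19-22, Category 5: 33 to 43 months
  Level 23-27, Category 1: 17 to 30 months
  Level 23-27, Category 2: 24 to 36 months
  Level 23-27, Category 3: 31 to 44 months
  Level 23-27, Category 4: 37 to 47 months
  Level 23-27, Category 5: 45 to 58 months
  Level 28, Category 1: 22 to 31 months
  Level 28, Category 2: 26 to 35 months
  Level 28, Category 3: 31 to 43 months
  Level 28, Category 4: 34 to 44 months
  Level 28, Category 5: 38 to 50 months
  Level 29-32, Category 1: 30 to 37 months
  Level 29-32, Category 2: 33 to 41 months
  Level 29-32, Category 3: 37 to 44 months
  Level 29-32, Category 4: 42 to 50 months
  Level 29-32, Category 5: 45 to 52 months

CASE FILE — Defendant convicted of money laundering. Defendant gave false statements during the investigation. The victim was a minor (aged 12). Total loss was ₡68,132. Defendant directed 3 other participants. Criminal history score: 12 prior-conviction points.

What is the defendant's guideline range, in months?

24-36 months

Base offense level for money laundering: 16.
R1 applies: 16 + 2 = 18.
R2 applies (level before this adjustment is 18 < 21, so +2): 18 + 2 = 20.
R4 applies (level before this adjustment is 20 < 28, so +1): 20 + 1 = 21.
R5 applies: 21 + 3 = 24.
Final offense level: 24.
Criminal history: 12 prior points → Category 2 (10-12).
Level 24 falls in the 23-27 band.
Grid: Level 23-27 × Category 2 = 24-36 months.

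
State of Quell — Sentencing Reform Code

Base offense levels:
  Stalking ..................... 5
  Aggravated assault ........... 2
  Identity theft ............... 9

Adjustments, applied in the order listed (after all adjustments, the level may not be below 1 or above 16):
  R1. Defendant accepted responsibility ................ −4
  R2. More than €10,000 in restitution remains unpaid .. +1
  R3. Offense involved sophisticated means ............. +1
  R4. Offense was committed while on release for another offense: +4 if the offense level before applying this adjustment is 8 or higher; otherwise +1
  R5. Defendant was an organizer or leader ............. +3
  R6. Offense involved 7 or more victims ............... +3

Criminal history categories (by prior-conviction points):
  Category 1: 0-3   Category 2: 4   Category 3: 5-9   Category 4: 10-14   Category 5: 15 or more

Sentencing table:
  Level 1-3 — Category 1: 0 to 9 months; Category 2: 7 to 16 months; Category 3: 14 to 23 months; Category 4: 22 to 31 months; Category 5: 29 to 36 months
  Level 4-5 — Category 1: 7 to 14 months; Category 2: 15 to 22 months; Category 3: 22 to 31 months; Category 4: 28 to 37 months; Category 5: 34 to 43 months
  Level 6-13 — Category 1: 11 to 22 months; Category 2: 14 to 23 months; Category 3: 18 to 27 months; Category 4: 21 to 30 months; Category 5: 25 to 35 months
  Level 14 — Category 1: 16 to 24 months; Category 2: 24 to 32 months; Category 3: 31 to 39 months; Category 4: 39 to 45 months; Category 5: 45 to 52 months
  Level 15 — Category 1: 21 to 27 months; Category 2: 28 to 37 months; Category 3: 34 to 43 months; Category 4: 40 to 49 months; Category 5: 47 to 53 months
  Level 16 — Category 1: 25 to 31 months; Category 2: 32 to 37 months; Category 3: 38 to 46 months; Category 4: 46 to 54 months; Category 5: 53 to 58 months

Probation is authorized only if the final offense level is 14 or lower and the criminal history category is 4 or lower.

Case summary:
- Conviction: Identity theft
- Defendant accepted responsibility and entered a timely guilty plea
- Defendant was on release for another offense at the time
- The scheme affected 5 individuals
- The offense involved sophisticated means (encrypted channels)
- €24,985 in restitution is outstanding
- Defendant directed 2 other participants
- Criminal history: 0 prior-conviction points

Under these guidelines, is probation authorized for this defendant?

Yes

Base offense level for identity theft: 9.
R1 applies: 9 − 4 = 5.
R2 applies: 5 + 1 = 6.
R3 applies: 6 + 1 = 7.
R4 applies (level before this adjustment is 7 < 8, so +1): 7 + 1 = 8.
R5 applies: 8 + 3 = 11.
R6 does not apply.
Final offense level: 11.
Criminal history: 0 prior points → Category 1 (0-3).
Level 11 falls in the 6-13 band.
Grid: Level 6-13 × Category 1 = 11-22 months.
Probation check: level 11 ≤ 14 and category 1 ≤ 4 → eligible.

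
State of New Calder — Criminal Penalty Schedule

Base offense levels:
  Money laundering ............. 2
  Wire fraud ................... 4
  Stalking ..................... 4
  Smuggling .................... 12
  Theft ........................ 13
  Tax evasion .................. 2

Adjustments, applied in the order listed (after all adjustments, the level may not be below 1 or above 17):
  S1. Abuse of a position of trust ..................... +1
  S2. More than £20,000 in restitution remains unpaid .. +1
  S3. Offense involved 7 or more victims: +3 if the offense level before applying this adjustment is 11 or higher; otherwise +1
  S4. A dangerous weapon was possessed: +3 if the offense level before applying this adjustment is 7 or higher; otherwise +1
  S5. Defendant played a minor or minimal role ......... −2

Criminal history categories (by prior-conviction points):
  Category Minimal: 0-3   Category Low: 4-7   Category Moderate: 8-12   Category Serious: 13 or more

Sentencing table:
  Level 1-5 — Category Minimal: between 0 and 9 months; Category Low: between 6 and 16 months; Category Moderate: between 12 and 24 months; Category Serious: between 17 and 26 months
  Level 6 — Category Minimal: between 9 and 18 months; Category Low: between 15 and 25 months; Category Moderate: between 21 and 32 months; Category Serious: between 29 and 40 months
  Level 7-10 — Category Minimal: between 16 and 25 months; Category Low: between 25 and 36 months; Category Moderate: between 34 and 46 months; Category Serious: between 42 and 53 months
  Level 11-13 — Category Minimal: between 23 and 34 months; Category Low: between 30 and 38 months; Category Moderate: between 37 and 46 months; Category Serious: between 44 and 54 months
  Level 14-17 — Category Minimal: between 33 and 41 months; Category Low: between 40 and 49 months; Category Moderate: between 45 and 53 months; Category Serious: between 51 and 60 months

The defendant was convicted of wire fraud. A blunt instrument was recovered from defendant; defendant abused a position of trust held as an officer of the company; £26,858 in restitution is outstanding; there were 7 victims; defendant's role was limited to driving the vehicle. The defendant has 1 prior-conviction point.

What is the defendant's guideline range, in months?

16-25 months

Base offense level for wire fraud: 4.
S1 applies: 4 + 1 = 5.
S2 applies: 5 + 1 = 6.
S3 applies (level before this adjustment is 6 < 11, so +1): 6 + 1 = 7.
S4 applies (level before this adjustment is 7 ≥ 7, so +3): 7 + 3 = 10.
S5 applies: 10 − 2 = 8.
Final offense level: 8.
Criminal history: 1 prior point → Category Minimal (0-3).
Level 8 falls in the 7-10 band.
Grid: Level 7-10 × Category Minimal = 16-25 months.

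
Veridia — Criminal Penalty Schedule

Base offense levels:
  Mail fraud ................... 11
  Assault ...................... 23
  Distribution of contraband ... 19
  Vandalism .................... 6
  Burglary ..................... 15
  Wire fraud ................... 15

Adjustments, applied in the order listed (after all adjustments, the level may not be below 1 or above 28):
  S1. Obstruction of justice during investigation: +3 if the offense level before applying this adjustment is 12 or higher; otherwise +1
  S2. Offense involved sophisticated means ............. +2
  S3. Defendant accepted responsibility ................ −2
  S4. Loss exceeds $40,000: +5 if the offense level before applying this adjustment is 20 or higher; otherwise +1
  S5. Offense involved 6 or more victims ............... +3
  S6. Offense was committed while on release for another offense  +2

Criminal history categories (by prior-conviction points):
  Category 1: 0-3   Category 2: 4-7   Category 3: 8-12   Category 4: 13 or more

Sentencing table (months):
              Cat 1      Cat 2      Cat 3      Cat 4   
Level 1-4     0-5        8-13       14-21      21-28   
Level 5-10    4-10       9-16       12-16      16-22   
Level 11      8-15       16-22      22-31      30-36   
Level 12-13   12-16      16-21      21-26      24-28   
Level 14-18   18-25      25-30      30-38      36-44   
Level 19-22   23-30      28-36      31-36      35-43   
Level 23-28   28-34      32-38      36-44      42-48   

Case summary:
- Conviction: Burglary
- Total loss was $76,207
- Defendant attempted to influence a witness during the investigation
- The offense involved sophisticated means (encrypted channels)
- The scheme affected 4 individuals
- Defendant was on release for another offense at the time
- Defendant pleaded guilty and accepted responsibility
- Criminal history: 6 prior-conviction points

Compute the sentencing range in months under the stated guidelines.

28-36 months

Base offense level for burglary: 15.
S1 applies (level before this adjustment is 15 ≥ 12, so +3): 15 + 3 = 18.
S2 applies: 18 + 2 = 20.
S3 applies: 20 − 2 = 18.
S4 applies (level before this adjustment is 18 < 20, so +1): 18 + 1 = 19.
S5 does not apply.
S6 applies: 19 + 2 = 21.
Final offense level: 21.
Criminal history: 6 prior points → Category 2 (4-7).
Level 21 falls in the 19-22 band.
Grid: Level 19-22 × Category 2 = 28-36 months.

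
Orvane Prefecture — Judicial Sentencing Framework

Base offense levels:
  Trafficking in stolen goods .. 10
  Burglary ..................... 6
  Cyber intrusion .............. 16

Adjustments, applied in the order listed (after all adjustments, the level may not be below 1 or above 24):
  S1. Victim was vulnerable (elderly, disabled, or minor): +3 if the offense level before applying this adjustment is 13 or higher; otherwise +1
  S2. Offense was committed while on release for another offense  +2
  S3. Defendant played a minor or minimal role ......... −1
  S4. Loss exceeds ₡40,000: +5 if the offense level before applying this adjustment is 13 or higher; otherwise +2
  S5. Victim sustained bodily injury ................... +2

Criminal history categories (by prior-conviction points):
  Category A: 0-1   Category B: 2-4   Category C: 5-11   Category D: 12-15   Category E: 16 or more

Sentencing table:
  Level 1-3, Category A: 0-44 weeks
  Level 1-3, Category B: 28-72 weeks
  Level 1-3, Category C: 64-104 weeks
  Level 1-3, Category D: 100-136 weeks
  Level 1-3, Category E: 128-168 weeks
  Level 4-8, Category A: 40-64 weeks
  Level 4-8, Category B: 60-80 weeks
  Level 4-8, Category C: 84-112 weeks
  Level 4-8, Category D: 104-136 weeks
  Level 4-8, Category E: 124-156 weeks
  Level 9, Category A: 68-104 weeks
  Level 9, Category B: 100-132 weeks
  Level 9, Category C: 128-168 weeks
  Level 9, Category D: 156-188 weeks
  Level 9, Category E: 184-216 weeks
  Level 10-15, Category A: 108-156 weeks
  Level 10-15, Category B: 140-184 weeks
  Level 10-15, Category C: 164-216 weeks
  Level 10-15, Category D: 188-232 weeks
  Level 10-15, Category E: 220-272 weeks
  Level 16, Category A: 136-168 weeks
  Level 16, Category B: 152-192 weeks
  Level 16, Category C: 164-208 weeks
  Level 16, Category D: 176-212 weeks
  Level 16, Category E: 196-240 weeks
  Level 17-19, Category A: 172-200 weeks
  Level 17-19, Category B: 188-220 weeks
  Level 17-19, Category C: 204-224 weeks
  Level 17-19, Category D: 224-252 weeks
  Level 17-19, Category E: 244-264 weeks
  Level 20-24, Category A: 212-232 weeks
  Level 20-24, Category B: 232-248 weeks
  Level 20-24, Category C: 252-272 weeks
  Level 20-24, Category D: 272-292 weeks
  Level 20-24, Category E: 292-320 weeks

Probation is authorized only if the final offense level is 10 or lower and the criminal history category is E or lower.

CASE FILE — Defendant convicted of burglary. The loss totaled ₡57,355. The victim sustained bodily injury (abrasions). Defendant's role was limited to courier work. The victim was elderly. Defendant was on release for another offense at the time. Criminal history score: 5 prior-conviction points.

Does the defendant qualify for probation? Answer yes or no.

No

Base offense level for burglary: 6.
S1 applies (level before this adjustment is 6 < 13, so +1): 6 + 1 = 7.
S2 applies: 7 + 2 = 9.
S3 applies: 9 − 1 = 8.
S4 applies (level before this adjustment is 8 < 13, so +2): 8 + 2 = 10.
S5 applies: 10 + 2 = 12.
Final offense level: 12.
Criminal history: 5 prior points → Category C (5-11).
Level 12 falls in the 10-15 band.
Grid: Level 10-15 × Category C = 164-216 weeks.
Probation check: level 12 > 10 and category C ≤ E → not eligible.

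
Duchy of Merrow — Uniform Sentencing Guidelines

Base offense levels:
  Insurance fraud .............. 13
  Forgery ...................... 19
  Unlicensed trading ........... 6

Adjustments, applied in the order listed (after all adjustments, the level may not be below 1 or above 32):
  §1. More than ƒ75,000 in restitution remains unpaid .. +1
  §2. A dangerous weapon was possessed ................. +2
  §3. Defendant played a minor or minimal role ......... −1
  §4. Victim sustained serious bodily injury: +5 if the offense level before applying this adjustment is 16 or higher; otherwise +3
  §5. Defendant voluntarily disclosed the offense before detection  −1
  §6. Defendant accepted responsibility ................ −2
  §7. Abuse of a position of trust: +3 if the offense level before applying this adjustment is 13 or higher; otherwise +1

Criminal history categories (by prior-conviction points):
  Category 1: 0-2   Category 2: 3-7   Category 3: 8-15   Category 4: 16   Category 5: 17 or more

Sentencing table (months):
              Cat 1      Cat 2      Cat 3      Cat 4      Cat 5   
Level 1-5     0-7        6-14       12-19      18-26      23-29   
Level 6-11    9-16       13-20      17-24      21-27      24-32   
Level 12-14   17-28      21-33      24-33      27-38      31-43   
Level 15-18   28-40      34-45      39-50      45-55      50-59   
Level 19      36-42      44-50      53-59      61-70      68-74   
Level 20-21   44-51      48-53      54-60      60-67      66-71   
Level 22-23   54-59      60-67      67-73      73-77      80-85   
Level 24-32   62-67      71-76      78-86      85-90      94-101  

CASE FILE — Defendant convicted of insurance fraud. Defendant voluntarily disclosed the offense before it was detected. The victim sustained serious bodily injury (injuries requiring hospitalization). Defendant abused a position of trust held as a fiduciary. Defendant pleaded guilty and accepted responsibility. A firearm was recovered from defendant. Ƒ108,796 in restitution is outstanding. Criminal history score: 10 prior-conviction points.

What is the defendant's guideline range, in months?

54-60 months

Base offense level for insurance fraud: 13.
§1 applies: 13 + 1 = 14.
§2 applies: 14 + 2 = 16.
§3 does not apply.
§4 applies (level before this adjustment is 16 ≥ 16, so +5): 16 + 5 = 21.
§5 applies: 21 − 1 = 20.
§6 applies: 20 − 2 = 18.
§7 applies (level before this adjustment is 18 ≥ 13, so +3): 18 + 3 = 21.
Final offense level: 21.
Criminal history: 10 prior points → Category 3 (8-15).
Level 21 falls in the 20-21 band.
Grid: Level 20-21 × Category 3 = 54-60 months.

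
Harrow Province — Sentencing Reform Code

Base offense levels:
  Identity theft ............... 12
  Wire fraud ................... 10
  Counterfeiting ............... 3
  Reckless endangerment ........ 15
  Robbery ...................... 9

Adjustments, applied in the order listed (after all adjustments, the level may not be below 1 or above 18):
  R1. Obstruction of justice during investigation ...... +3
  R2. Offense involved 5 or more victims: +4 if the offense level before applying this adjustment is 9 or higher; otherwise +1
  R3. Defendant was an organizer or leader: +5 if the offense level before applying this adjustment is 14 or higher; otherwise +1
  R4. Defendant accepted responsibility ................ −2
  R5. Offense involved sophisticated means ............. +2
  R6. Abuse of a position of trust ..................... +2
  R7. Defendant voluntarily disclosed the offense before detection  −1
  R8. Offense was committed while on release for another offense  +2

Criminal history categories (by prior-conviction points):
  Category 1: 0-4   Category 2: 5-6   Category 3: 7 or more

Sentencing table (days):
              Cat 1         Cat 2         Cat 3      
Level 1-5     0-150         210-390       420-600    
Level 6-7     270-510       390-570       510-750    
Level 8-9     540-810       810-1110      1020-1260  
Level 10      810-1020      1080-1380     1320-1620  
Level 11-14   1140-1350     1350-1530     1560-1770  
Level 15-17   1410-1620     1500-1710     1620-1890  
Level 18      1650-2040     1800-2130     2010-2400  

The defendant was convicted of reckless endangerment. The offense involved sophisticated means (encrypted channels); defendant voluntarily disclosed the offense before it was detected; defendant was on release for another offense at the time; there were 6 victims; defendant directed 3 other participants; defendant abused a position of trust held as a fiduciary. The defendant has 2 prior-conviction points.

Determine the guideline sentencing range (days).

1650-2040 days

Base offense level for reckless endangerment: 15.
R2 applies (level before this adjustment is 15 ≥ 9, so +4): 15 + 4 = 19.
R3 applies (level before this adjustment is 19 ≥ 14, so +5): 19 + 5 = 24.
R5 applies: 24 + 2 = 26.
R6 applies: 26 + 2 = 28.
R7 applies: 28 − 1 = 27.
R8 applies: 27 + 2 = 29.
Level 29 exceeds the maximum of 18; capped at 18.
Final offense level: 18.
Criminal history: 2 prior points → Category 1 (0-4).
Level 18 falls in the 18 band.
Grid: Level 18 × Category 1 = 1650-2040 days.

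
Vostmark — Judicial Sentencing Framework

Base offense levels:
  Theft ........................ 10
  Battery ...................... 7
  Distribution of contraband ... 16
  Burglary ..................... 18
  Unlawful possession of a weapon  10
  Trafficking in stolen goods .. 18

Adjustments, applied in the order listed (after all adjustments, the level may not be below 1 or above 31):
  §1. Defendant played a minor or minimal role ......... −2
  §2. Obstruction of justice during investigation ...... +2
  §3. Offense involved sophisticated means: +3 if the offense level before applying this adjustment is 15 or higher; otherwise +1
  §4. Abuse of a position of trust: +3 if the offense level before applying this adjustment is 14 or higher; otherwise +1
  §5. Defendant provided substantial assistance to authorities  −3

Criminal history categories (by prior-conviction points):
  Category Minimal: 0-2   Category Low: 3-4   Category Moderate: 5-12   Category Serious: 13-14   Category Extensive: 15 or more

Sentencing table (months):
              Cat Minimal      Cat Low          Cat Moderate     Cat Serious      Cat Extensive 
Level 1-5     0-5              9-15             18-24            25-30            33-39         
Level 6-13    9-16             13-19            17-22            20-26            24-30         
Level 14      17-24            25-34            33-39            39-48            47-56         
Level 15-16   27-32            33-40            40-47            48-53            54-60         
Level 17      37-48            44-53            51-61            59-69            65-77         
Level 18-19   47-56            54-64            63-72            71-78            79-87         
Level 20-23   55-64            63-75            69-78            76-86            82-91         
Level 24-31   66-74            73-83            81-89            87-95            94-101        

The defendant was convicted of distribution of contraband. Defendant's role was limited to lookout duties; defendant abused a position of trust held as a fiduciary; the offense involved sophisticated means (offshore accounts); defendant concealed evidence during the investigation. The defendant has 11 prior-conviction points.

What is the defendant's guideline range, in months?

69-78 months

Base offense level for distribution of contraband: 16.
§1 applies: 16 − 2 = 14.
§2 applies: 14 + 2 = 16.
§3 applies (level before this adjustment is 16 ≥ 15, so +3): 16 + 3 = 19.
§4 applies (level before this adjustment is 19 ≥ 14, so +3): 19 + 3 = 22.
Final offense level: 22.
Criminal history: 11 prior points → Category Moderate (5-12).
Level 22 falls in the 20-23 band.
Grid: Level 20-23 × Category Moderate = 69-78 months.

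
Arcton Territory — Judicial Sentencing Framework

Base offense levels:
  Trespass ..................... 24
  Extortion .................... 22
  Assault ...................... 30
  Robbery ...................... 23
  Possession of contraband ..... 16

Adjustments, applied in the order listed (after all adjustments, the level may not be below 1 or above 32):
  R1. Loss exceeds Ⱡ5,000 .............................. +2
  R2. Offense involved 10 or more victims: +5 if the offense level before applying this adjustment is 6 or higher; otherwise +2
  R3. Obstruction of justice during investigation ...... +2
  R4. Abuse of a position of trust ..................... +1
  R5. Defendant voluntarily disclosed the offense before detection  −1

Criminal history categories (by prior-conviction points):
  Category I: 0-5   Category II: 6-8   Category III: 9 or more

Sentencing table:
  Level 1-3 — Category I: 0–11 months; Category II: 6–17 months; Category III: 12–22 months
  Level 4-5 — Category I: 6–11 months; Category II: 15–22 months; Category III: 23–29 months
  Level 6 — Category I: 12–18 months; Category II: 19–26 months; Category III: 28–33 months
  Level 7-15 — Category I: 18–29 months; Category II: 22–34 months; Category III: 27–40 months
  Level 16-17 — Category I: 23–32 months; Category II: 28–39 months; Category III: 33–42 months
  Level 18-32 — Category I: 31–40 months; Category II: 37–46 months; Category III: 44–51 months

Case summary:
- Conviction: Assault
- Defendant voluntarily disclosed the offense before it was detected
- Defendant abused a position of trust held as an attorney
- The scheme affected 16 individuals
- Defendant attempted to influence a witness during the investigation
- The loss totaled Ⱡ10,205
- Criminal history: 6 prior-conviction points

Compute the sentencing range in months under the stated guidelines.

37-46 months

Base offense level for assault: 30.
R1 applies: 30 + 2 = 32.
R2 applies (level before this adjustment is 32 ≥ 6, so +5): 32 + 5 = 37.
R3 applies: 37 + 2 = 39.
R4 applies: 39 + 1 = 40.
R5 applies: 40 − 1 = 39.
Level 39 exceeds the maximum of 32; capped at 32.
Final offense level: 32.
Criminal history: 6 prior points → Category II (6-8).
Level 32 falls in the 18-32 band.
Grid: Level 18-32 × Category II = 37-46 months.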